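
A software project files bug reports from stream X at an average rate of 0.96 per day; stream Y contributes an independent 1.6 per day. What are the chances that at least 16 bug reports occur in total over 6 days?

0.4687

Independent Poisson processes superpose: combined rate λ = 0.96 + 1.6 = 2.56 per day.
Over the interval, μ = 2.56 × 6 = 15.36 (6 days).
P(N ≥ 16) = 1 − P(N ≤ 15) ≈ 0.4687.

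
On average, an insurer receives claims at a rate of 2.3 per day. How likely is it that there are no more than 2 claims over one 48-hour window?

Over the interval, μ = 2.3 × 2 = 4.6 (a 48-hour window = 2 days).
P(N ≤ 2) = Σ_{j=0}^{2} e^(−μ) μ^j/j! ≈ 0.1626.

0.1626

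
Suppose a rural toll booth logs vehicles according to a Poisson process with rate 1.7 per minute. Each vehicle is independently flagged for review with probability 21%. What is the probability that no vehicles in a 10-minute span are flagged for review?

0.0282

Thinning: the vehicles that are flagged for review themselves form a Poisson process with rate 0.21 × 1.7 = 0.357 per minute.
Over the interval, μ = 0.357 × 10 = 3.57 (a 10-minute span = 10 minutes).
P(N = 0) = e^(−3.57) · 3.57^0/0! ≈ 0.0282.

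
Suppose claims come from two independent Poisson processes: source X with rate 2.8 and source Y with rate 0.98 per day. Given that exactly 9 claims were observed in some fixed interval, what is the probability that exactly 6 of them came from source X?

0.2418

Given the total, each event is independently from source X with probability p = λ_X/(λ_X+λ_Y) = 2.8/3.78 ≈ 0.7407.
So K ~ Binomial(9, 2.8/3.78): P(K = 6) = C(9,6) · (2.8/3.78)^6 · (0.98/3.78)^3 ≈ 0.2418.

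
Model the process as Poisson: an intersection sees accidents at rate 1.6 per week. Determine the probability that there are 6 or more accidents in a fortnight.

0.1054

Over the interval, μ = 1.6 × 2 = 3.2 (a fortnight = 2 weeks).
P(N ≥ 6) = 1 − P(N ≤ 5) = 1 − Σ_{j=0}^{5} e^(−μ) μ^j/j! ≈ 0.1054.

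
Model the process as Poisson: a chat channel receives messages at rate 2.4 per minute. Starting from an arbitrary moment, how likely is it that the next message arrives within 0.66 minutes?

Inter-arrival times are exponential with rate λ = 2.4 per minute.
P(T ≤ 0.66) = 1 − e^(−λt) = 1 − e^(−2.4 × 0.66) = 1 − e^(−1.584) ≈ 0.7948.

0.7948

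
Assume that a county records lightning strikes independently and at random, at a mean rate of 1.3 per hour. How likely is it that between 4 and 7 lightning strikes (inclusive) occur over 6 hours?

0.4327

Over the interval, μ = 1.3 × 6 = 7.8 (6 hours).
P(4 ≤ N ≤ 7) = Σ_{j=4}^{7} e^(−7.8) · 7.8^j/j! ≈ 0.4327.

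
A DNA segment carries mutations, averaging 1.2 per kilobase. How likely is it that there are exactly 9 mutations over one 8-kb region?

Over the interval, μ = 1.2 × 8 = 9.6 (an 8-kb region = 8 kilobases).
P(N = 9) = e^(−μ) μ^9/9! = e^(−9.6) · 9.6^9/362880 ≈ 0.1293.

0.1293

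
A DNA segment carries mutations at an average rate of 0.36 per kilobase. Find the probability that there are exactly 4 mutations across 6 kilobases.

0.1046

Over the interval, μ = 0.36 × 6 = 2.16 (6 kilobases).
P(N = 4) = e^(−μ) μ^4/4! = e^(−2.16) · 2.16^4/24 ≈ 0.1046.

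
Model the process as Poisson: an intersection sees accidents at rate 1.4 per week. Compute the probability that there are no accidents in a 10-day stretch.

0.1353

Over the interval, μ = 1.4 × 10/7 = 2 (a 10-day stretch = 10/7 weeks).
P(N = 0) = e^(−μ) μ^0/0! = e^(−2) · 2^0/1 ≈ 0.1353.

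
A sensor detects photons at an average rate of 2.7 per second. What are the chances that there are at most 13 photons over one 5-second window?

Over the interval, μ = 2.7 × 5 = 13.5 (a 5-second window = 5 seconds).
P(N ≤ 13) = Σ_{j=0}^{13} e^(−μ) μ^j/j! ≈ 0.5182.

0.5182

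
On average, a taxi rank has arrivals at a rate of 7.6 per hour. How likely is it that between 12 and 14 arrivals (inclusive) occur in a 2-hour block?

Over the interval, μ = 7.6 × 2 = 15.2 (a 2-hour block = 2 hours).
P(12 ≤ N ≤ 14) = Σ_{j=12}^{14} e^(−15.2) · 15.2^j/j! ≈ 0.2735.

0.2735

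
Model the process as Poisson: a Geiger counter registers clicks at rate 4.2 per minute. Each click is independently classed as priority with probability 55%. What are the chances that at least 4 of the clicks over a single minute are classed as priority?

Thinning: the clicks that are classed as priority themselves form a Poisson process with rate 0.55 × 4.2 = 2.31 per minute.
So μ = 2.31.
P(N ≥ 4) = 1 − P(N ≤ 3) ≈ 0.2027.

0.2027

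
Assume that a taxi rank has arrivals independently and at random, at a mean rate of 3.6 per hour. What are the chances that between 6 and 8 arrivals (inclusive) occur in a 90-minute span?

Over the interval, μ = 3.6 × 1.5 = 5.4 (a 90-minute span = 1.5 hours).
P(6 ≤ N ≤ 8) = Σ_{j=6}^{8} e^(−5.4) · 5.4^j/j! ≈ 0.3565.

0.3565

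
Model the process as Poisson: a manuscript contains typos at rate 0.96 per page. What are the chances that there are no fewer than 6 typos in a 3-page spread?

Over the interval, μ = 0.96 × 3 = 2.88 (a 3-page spread = 3 pages).
P(N ≥ 6) = 1 − P(N ≤ 5) = 1 − Σ_{j=0}^{5} e^(−μ) μ^j/j! ≈ 0.0723.

0.0723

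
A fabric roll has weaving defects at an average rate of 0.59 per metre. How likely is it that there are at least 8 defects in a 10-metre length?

Over the interval, μ = 0.59 × 10 = 5.9 (a 10-metre length = 10 metres).
P(N ≥ 8) = 1 − P(N ≤ 7) = 1 − Σ_{j=0}^{7} e^(−μ) μ^j/j! ≈ 0.2424.

0.2424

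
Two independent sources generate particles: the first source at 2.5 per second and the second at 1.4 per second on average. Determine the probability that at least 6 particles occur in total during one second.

0.1994

Independent Poisson processes superpose: combined rate λ = 2.5 + 1.4 = 3.9 per second.
So μ = 3.9.
P(N ≥ 6) = 1 − P(N ≤ 5) ≈ 0.1994.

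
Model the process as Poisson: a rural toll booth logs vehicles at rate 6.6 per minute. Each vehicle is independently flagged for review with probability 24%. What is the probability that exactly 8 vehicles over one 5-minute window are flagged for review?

0.1395

Thinning: the vehicles that are flagged for review themselves form a Poisson process with rate 0.24 × 6.6 = 1.584 per minute.
Over the interval, μ = 1.584 × 5 = 7.92 (a 5-minute window = 5 minutes).
P(N = 8) = e^(−7.92) · 7.92^8/8! ≈ 0.1395.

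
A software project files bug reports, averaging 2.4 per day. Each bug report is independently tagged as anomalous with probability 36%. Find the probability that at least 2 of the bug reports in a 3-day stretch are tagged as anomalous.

0.7311

Thinning: the bug reports that are tagged as anomalous themselves form a Poisson process with rate 0.36 × 2.4 = 0.864 per day.
Over the interval, μ = 0.864 × 3 = 2.592 (a 3-day stretch = 3 days).
P(N ≥ 2) = 1 − P(N ≤ 1) ≈ 0.7311.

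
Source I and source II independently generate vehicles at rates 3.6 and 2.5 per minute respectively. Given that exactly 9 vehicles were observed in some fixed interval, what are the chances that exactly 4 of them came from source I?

Given the total, each event is independently from source I with probability p = λ_I/(λ_I+λ_II) = 3.6/6.1 ≈ 0.5902.
So K ~ Binomial(9, 3.6/6.1): P(K = 4) = C(9,4) · (3.6/6.1)^4 · (2.5/6.1)^5 ≈ 0.1767.

0.1767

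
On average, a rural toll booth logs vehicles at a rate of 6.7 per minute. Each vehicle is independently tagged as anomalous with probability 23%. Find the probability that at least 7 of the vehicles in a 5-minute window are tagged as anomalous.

0.6493

Thinning: the vehicles that are tagged as anomalous themselves form a Poisson process with rate 0.23 × 6.7 = 1.541 per minute.
Over the interval, μ = 1.541 × 5 = 7.705 (a 5-minute window = 5 minutes).
P(N ≥ 7) = 1 − P(N ≤ 6) ≈ 0.6493.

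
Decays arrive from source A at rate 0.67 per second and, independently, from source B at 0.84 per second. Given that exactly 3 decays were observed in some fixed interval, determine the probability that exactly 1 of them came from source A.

Given the total, each event is independently from source A with probability p = λ_A/(λ_A+λ_B) = 0.67/1.51 ≈ 0.4437.
So K ~ Binomial(3, 0.67/1.51): P(K = 1) = C(3,1) · (0.67/1.51)^1 · (0.84/1.51)^2 ≈ 0.4119.

0.4119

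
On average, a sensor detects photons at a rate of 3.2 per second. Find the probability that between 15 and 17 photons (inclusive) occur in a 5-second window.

Over the interval, μ = 3.2 × 5 = 16 (a 5-second window = 5 seconds).
P(15 ≤ N ≤ 17) = Σ_{j=15}^{17} e^(−16) · 16^j/j! ≈ 0.2918.

0.2918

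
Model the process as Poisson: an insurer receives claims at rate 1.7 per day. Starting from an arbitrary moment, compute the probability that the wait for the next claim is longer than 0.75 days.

0.2794

The wait for the next event is exponential with rate λ = 1.7 per day.
P(T > 0.75) = e^(−λt) = e^(−1.7 × 0.75) = e^(−1.275) ≈ 0.2794.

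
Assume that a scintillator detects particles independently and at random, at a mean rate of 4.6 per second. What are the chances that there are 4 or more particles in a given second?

0.6743

With mean μ = 4.6 per second,
P(N ≥ 4) = 1 − P(N ≤ 3) = 1 − Σ_{j=0}^{3} e^(−μ) μ^j/j! ≈ 0.6743.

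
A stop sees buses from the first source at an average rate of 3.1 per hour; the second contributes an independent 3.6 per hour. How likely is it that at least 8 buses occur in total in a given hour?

0.3567

Independent Poisson processes superpose: combined rate λ = 3.1 + 3.6 = 6.7 per hour.
So μ = 6.7.
P(N ≥ 8) = 1 − P(N ≤ 7) ≈ 0.3567.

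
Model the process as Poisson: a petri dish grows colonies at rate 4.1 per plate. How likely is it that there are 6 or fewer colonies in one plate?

With mean μ = 4.1 per plate,
P(N ≤ 6) = Σ_{j=0}^{6} e^(−μ) μ^j/j! ≈ 0.8786.

0.8786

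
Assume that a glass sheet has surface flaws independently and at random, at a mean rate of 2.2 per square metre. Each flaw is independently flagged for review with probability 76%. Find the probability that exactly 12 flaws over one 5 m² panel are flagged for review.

Thinning: the flaws that are flagged for review themselves form a Poisson process with rate 0.76 × 2.2 = 1.672 per square metre.
Over the interval, μ = 1.672 × 5 = 8.36 (a 5 m² panel = 5 square metres).
P(N = 12) = e^(−8.36) · 8.36^12/12! ≈ 0.0569.

0.0569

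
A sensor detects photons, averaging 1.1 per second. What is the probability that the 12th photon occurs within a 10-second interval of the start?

0.4207

Over the interval, μ = 1.1 × 10 = 11 (a 10-second interval = 10 seconds).
The 12th arrival falls in the interval iff at least 12 events occur there: P(S_12 ≤ t) = P(N ≥ 12) = 1 − P(N ≤ 11) ≈ 0.4207.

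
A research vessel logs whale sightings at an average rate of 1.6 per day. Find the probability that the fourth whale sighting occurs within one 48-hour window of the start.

0.3975

Over the interval, μ = 1.6 × 2 = 3.2 (a 48-hour window = 2 days).
The fourth arrival falls in the interval iff at least 4 events occur there: P(S_4 ≤ t) = P(N ≥ 4) = 1 − P(N ≤ 3) ≈ 0.3975.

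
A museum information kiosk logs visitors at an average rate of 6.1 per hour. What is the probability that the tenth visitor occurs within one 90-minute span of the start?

0.4323

Over the interval, μ = 6.1 × 1.5 = 9.15 (a 90-minute span = 1.5 hours).
The tenth arrival falls in the interval iff at least 10 events occur there: P(S_10 ≤ t) = P(N ≥ 10) = 1 − P(N ≤ 9) ≈ 0.4323.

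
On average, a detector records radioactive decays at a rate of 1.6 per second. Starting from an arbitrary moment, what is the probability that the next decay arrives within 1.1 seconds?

0.8280

Inter-arrival times are exponential with rate λ = 1.6 per second.
P(T ≤ 1.1) = 1 − e^(−λt) = 1 − e^(−1.6 × 1.1) = 1 − e^(−1.76) ≈ 0.8280.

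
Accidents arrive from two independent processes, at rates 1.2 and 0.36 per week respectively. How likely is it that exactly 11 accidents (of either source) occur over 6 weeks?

0.1042

Independent Poisson processes superpose: combined rate λ = 1.2 + 0.36 = 1.56 per week.
Over the interval, μ = 1.56 × 6 = 9.36 (6 weeks).
P(N = 11) = e^(−9.36) · 9.36^11/11! ≈ 0.1042.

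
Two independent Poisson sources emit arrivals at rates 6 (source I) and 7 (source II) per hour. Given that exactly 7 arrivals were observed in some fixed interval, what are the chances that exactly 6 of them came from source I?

0.0364

Given the total, each event is independently from source I with probability p = λ_I/(λ_I+λ_II) = 6/13 ≈ 0.4615.
So K ~ Binomial(7, 6/13): P(K = 6) = C(7,6) · (6/13)^6 · (7/13)^1 ≈ 0.0364.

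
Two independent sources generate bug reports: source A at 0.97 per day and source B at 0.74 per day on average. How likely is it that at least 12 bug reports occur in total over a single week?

Independent Poisson processes superpose: combined rate λ = 0.97 + 0.74 = 1.71 per day.
Over the interval, μ = 1.71 × 7 = 11.97 (a week = 7 days).
P(N ≥ 12) = 1 − P(N ≤ 11) ≈ 0.5350.

0.5350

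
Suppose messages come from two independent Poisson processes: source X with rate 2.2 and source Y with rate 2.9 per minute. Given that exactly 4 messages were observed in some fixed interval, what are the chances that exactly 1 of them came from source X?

0.3172

Given the total, each event is independently from source X with probability p = λ_X/(λ_X+λ_Y) = 2.2/5.1 ≈ 0.4314.
So K ~ Binomial(4, 2.2/5.1): P(K = 1) = C(4,1) · (2.2/5.1)^1 · (2.9/5.1)^3 ≈ 0.3172.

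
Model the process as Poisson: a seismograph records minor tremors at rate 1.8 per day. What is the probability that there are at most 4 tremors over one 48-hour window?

0.7064

Over the interval, μ = 1.8 × 2 = 3.6 (a 48-hour window = 2 days).
P(N ≤ 4) = Σ_{j=0}^{4} e^(−μ) μ^j/j! ≈ 0.7064.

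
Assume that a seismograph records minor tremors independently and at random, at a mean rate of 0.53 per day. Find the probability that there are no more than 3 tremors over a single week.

0.4921

Over the interval, μ = 0.53 × 7 = 3.71 (a week = 7 days).
P(N ≤ 3) = Σ_{j=0}^{3} e^(−μ) μ^j/j! ≈ 0.4921.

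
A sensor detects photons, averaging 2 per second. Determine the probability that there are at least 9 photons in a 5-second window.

0.6672

Over the interval, μ = 2 × 5 = 10 (a 5-second window = 5 seconds).
P(N ≥ 9) = 1 − P(N ≤ 8) = 1 − Σ_{j=0}^{8} e^(−μ) μ^j/j! ≈ 0.6672.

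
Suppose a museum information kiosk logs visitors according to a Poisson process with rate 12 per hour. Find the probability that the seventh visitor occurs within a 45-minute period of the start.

Over the interval, μ = 12 × 0.75 = 9 (a 45-minute period = 0.75 hours).
The seventh arrival falls in the interval iff at least 7 events occur there: P(S_7 ≤ t) = P(N ≥ 7) = 1 − P(N ≤ 6) ≈ 0.7932.

0.7932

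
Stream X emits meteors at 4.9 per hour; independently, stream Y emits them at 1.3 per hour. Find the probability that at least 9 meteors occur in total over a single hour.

Independent Poisson processes superpose: combined rate λ = 4.9 + 1.3 = 6.2 per hour.
So μ = 6.2.
P(N ≥ 9) = 1 − P(N ≤ 8) ≈ 0.1741.

0.1741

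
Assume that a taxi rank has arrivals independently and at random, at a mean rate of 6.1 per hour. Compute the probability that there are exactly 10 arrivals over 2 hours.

0.1013

Over the interval, μ = 6.1 × 2 = 12.2 (2 hours).
P(N = 10) = e^(−μ) μ^10/10! = e^(−12.2) · 12.2^10/3628800 ≈ 0.1013.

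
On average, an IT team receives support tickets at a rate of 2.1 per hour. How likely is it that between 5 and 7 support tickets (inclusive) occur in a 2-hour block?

0.3462

Over the interval, μ = 2.1 × 2 = 4.2 (a 2-hour block = 2 hours).
P(5 ≤ N ≤ 7) = Σ_{j=5}^{7} e^(−4.2) · 4.2^j/j! ≈ 0.3462.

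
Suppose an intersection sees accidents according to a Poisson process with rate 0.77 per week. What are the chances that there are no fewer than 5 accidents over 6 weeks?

Over the interval, μ = 0.77 × 6 = 4.62 (6 weeks).
P(N ≥ 5) = 1 − P(N ≤ 4) = 1 − Σ_{j=0}^{4} e^(−μ) μ^j/j! ≈ 0.4905.

0.4905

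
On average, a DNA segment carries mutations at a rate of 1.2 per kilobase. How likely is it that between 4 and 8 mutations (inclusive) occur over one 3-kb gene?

0.4731

Over the interval, μ = 1.2 × 3 = 3.6 (a 3-kb gene = 3 kilobases).
P(4 ≤ N ≤ 8) = Σ_{j=4}^{8} e^(−3.6) · 3.6^j/j! ≈ 0.4731.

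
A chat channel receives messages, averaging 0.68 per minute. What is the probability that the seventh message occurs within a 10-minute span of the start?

Over the interval, μ = 0.68 × 10 = 6.8 (a 10-minute span = 10 minutes).
The seventh arrival falls in the interval iff at least 7 events occur there: P(S_7 ≤ t) = P(N ≥ 7) = 1 − P(N ≤ 6) ≈ 0.5201.

0.5201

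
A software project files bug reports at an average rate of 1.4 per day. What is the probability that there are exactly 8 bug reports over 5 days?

0.1304

Over the interval, μ = 1.4 × 5 = 7 (5 days).
P(N = 8) = e^(−μ) μ^8/8! = e^(−7) · 7^8/40320 ≈ 0.1304.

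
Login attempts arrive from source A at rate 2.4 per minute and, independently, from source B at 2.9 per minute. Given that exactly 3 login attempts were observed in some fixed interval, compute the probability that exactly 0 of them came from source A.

0.1638

Given the total, each event is independently from source A with probability p = λ_A/(λ_A+λ_B) = 2.4/5.3 ≈ 0.4528.
So K ~ Binomial(3, 2.4/5.3): P(K = 0) = C(3,0) · (2.4/5.3)^0 · (2.9/5.3)^3 ≈ 0.1638.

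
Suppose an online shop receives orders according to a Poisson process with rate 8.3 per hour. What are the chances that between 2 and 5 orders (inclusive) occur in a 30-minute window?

0.6801

Over the interval, μ = 8.3 × 0.5 = 4.15 (a 30-minute window = 0.5 hours).
P(2 ≤ N ≤ 5) = Σ_{j=2}^{5} e^(−4.15) · 4.15^j/j! ≈ 0.6801.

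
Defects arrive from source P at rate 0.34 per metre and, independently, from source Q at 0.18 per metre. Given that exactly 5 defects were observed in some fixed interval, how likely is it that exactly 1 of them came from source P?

Given the total, each event is independently from source P with probability p = λ_P/(λ_P+λ_Q) = 0.34/0.52 ≈ 0.6538.
So K ~ Binomial(5, 0.34/0.52): P(K = 1) = C(5,1) · (0.34/0.52)^1 · (0.18/0.52)^4 ≈ 0.0469.

0.0469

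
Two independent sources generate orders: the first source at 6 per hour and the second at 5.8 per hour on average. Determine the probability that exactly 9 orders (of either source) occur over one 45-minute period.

0.1316

Independent Poisson processes superpose: combined rate λ = 6 + 5.8 = 11.8 per hour.
Over the interval, μ = 11.8 × 0.75 = 8.85 (a 45-minute period = 0.75 hours).
P(N = 9) = e^(−8.85) · 8.85^9/9! ≈ 0.1316.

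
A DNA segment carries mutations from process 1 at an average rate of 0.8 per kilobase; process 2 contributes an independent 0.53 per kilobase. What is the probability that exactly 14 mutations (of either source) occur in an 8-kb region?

0.0654

Independent Poisson processes superpose: combined rate λ = 0.8 + 0.53 = 1.33 per kilobase.
Over the interval, μ = 1.33 × 8 = 10.64 (an 8-kb region = 8 kilobases).
P(N = 14) = e^(−10.64) · 10.64^14/14! ≈ 0.0654.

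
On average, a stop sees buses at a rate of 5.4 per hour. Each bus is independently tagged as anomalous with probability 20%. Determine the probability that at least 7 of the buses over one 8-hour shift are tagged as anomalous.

0.7584

Thinning: the buses that are tagged as anomalous themselves form a Poisson process with rate 0.2 × 5.4 = 1.08 per hour.
Over the interval, μ = 1.08 × 8 = 8.64 (an 8-hour shift = 8 hours).
P(N ≥ 7) = 1 − P(N ≤ 6) ≈ 0.7584.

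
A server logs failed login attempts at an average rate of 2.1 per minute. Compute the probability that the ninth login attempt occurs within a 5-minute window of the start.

0.7206

Over the interval, μ = 2.1 × 5 = 10.5 (a 5-minute window = 5 minutes).
The ninth arrival falls in the interval iff at least 9 events occur there: P(S_9 ≤ t) = P(N ≥ 9) = 1 − P(N ≤ 8) ≈ 0.7206.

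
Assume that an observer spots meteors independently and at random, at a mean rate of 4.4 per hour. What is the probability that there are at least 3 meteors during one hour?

0.8149

With mean μ = 4.4 per hour,
P(N ≥ 3) = 1 − P(N ≤ 2) = 1 − Σ_{j=0}^{2} e^(−μ) μ^j/j! ≈ 0.8149.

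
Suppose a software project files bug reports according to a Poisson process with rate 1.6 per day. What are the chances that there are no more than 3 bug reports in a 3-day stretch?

0.2942

Over the interval, μ = 1.6 × 3 = 4.8 (a 3-day stretch = 3 days).
P(N ≤ 3) = Σ_{j=0}^{3} e^(−μ) μ^j/j! ≈ 0.2942.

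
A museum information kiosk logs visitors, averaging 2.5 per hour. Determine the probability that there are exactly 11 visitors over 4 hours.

Over the interval, μ = 2.5 × 4 = 10 (4 hours).
P(N = 11) = e^(−μ) μ^11/11! = e^(−10) · 10^11/39916800 ≈ 0.1137.

0.1137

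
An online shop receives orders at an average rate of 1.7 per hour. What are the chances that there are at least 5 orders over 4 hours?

0.8080

Over the interval, μ = 1.7 × 4 = 6.8 (4 hours).
P(N ≥ 5) = 1 − P(N ≤ 4) = 1 − Σ_{j=0}^{4} e^(−μ) μ^j/j! ≈ 0.8080.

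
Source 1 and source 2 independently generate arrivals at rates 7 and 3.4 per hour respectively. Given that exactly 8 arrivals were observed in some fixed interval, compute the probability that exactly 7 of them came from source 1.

0.1637

Given the total, each event is independently from source 1 with probability p = λ_1/(λ_1+λ_2) = 7/10.4 ≈ 0.6731.
So K ~ Binomial(8, 7/10.4): P(K = 7) = C(8,7) · (7/10.4)^7 · (3.4/10.4)^1 ≈ 0.1637.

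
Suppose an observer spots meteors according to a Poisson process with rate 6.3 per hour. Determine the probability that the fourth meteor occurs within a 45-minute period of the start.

0.6942

Over the interval, μ = 6.3 × 0.75 = 4.725 (a 45-minute period = 0.75 hours).
The fourth arrival falls in the interval iff at least 4 events occur there: P(S_4 ≤ t) = P(N ≥ 4) = 1 − P(N ≤ 3) ≈ 0.6942.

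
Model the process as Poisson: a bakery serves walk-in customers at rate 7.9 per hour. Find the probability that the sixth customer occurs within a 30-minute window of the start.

Over the interval, μ = 7.9 × 0.5 = 3.95 (a 30-minute window = 0.5 hours).
The sixth arrival falls in the interval iff at least 6 events occur there: P(S_6 ≤ t) = P(N ≥ 6) = 1 − P(N ≤ 5) ≈ 0.2071.

0.2071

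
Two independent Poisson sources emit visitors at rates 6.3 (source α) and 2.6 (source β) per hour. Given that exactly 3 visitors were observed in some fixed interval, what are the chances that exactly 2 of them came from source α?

Given the total, each event is independently from source α with probability p = λ_α/(λ_α+λ_β) = 6.3/8.9 ≈ 0.7079.
So K ~ Binomial(3, 6.3/8.9): P(K = 2) = C(3,2) · (6.3/8.9)^2 · (2.6/8.9)^1 ≈ 0.4391.

0.4391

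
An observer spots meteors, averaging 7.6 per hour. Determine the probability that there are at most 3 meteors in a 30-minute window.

0.4735

Over the interval, μ = 7.6 × 0.5 = 3.8 (a 30-minute window = 0.5 hours).
P(N ≤ 3) = Σ_{j=0}^{3} e^(−μ) μ^j/j! ≈ 0.4735.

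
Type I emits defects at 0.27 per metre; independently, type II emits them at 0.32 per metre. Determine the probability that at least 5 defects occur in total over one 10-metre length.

Independent Poisson processes superpose: combined rate λ = 0.27 + 0.32 = 0.59 per metre.
Over the interval, μ = 0.59 × 10 = 5.9 (a 10-metre length = 10 metres).
P(N ≥ 5) = 1 − P(N ≤ 4) ≈ 0.7013.

0.7013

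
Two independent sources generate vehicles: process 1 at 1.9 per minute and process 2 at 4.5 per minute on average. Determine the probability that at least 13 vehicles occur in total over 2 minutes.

0.5147

Independent Poisson processes superpose: combined rate λ = 1.9 + 4.5 = 6.4 per minute.
Over the interval, μ = 6.4 × 2 = 12.8 (2 minutes).
P(N ≥ 13) = 1 − P(N ≤ 12) ≈ 0.5147.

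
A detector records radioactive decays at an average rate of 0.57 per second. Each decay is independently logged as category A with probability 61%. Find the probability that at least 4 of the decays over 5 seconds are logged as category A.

0.0990

Thinning: the decays that are logged as category A themselves form a Poisson process with rate 0.61 × 0.57 = 0.3477 per second.
Over the interval, μ = 0.3477 × 5 = 1.7385 (5 seconds).
P(N ≥ 4) = 1 − P(N ≤ 3) ≈ 0.0990.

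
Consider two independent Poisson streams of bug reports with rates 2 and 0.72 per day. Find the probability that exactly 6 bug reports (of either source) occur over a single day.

Independent Poisson processes superpose: combined rate λ = 2 + 0.72 = 2.72 per day.
So μ = 2.72.
P(N = 6) = e^(−2.72) · 2.72^6/6! ≈ 0.0371.

0.0371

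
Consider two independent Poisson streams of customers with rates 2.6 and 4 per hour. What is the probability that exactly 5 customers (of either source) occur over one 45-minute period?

0.1754

Independent Poisson processes superpose: combined rate λ = 2.6 + 4 = 6.6 per hour.
Over the interval, μ = 6.6 × 0.75 = 4.95 (a 45-minute period = 0.75 hours).
P(N = 5) = e^(−4.95) · 4.95^5/5! ≈ 0.1754.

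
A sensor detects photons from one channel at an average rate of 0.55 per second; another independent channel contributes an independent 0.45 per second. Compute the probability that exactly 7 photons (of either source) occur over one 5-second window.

Independent Poisson processes superpose: combined rate λ = 0.55 + 0.45 = 1 per second.
Over the interval, μ = 1 × 5 = 5 (a 5-second window = 5 seconds).
P(N = 7) = e^(−5) · 5^7/7! ≈ 0.1044.

0.1044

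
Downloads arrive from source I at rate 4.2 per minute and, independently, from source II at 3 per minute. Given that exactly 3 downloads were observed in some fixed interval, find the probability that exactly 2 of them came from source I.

0.4253

Given the total, each event is independently from source I with probability p = λ_I/(λ_I+λ_II) = 4.2/7.2 ≈ 0.5833.
So K ~ Binomial(3, 4.2/7.2): P(K = 2) = C(3,2) · (4.2/7.2)^2 · (3/7.2)^1 ≈ 0.4253.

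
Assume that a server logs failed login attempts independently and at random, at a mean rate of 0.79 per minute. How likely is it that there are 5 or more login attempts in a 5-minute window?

0.3614

Over the interval, μ = 0.79 × 5 = 3.95 (a 5-minute window = 5 minutes).
P(N ≥ 5) = 1 − P(N ≤ 4) = 1 − Σ_{j=0}^{4} e^(−μ) μ^j/j! ≈ 0.3614.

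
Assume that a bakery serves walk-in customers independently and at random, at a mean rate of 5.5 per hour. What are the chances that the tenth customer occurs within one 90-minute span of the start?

0.3148

Over the interval, μ = 5.5 × 1.5 = 8.25 (a 90-minute span = 1.5 hours).
The tenth arrival falls in the interval iff at least 10 events occur there: P(S_10 ≤ t) = P(N ≥ 10) = 1 − P(N ≤ 9) ≈ 0.3148.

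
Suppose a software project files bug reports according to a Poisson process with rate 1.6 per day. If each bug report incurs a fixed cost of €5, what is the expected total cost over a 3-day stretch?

€24

E[N] = 1.6 × 3 = 4.8 (a 3-day stretch = 3 days); E[cost] = 4.8 × €5 = €24.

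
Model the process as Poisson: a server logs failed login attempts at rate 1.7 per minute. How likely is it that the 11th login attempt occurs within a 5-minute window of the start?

Over the interval, μ = 1.7 × 5 = 8.5 (a 5-minute window = 5 minutes).
The 11th arrival falls in the interval iff at least 11 events occur there: P(S_11 ≤ t) = P(N ≥ 11) = 1 − P(N ≤ 10) ≈ 0.2366.

0.2366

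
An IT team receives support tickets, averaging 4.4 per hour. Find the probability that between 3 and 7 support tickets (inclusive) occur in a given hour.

With mean μ = 4.4 per hour,
P(3 ≤ N ≤ 7) = Σ_{j=3}^{7} e^(−4.4) · 4.4^j/j! ≈ 0.7363.

0.7363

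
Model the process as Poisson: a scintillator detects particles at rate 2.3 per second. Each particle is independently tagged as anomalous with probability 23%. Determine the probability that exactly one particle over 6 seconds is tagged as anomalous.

Thinning: the particles that are tagged as anomalous themselves form a Poisson process with rate 0.23 × 2.3 = 0.529 per second.
Over the interval, μ = 0.529 × 6 = 3.174 (6 seconds).
P(N = 1) = e^(−3.174) · 3.174^1/1! ≈ 0.1328.

0.1328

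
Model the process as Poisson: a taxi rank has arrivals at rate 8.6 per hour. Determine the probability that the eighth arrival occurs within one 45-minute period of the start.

Over the interval, μ = 8.6 × 0.75 = 6.45 (a 45-minute period = 0.75 hours).
The eighth arrival falls in the interval iff at least 8 events occur there: P(S_8 ≤ t) = P(N ≥ 8) = 1 − P(N ≤ 7) ≈ 0.3199.

0.3199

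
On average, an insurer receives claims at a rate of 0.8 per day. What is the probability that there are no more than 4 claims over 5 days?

0.6288

Over the interval, μ = 0.8 × 5 = 4 (5 days).
P(N ≤ 4) = Σ_{j=0}^{4} e^(−μ) μ^j/j! ≈ 0.6288.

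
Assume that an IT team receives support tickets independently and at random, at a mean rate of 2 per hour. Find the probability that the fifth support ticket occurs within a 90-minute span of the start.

Over the interval, μ = 2 × 1.5 = 3 (a 90-minute span = 1.5 hours).
The fifth arrival falls in the interval iff at least 5 events occur there: P(S_5 ≤ t) = P(N ≥ 5) = 1 − P(N ≤ 4) ≈ 0.1847.

0.1847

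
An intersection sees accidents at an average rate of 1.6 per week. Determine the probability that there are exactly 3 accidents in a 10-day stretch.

0.2024

Over the interval, μ = 1.6 × 10/7 ≈ 2.28571 (a 10-day stretch = 10/7 weeks).
P(N = 3) = e^(−μ) μ^3/3! = e^(−2.28571) · 2.28571^3/6 ≈ 0.2024.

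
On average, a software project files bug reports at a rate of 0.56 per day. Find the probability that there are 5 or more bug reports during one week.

Over the interval, μ = 0.56 × 7 = 3.92 (a week = 7 days).
P(N ≥ 5) = 1 − P(N ≤ 4) = 1 − Σ_{j=0}^{4} e^(−μ) μ^j/j! ≈ 0.3555.

0.3555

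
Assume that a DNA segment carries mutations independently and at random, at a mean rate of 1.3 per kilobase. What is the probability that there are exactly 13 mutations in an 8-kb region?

0.0814

Over the interval, μ = 1.3 × 8 = 10.4 (an 8-kb region = 8 kilobases).
P(N = 13) = e^(−μ) μ^13/13! = e^(−10.4) · 10.4^13/6227020800 ≈ 0.0814.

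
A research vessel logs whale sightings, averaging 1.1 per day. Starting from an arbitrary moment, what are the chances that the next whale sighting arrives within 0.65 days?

Inter-arrival times are exponential with rate λ = 1.1 per day.
P(T ≤ 0.65) = 1 − e^(−λt) = 1 − e^(−1.1 × 0.65) = 1 − e^(−0.715) ≈ 0.5108.

0.5108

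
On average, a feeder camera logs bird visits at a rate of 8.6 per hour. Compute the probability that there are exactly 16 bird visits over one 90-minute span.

0.0702

Over the interval, μ = 8.6 × 1.5 = 12.9 (a 90-minute span = 1.5 hours).
P(N = 16) = e^(−μ) μ^16/16! = e^(−12.9) · 12.9^16/20922789888000 ≈ 0.0702.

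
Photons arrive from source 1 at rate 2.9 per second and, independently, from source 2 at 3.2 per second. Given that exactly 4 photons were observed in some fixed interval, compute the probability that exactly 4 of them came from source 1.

Given the total, each event is independently from source 1 with probability p = λ_1/(λ_1+λ_2) = 2.9/6.1 ≈ 0.4754.
So K ~ Binomial(4, 2.9/6.1): P(K = 4) = C(4,4) · (2.9/6.1)^4 · (3.2/6.1)^0 ≈ 0.0511.

0.0511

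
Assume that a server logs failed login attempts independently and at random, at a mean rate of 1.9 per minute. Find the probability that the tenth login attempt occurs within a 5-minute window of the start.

Over the interval, μ = 1.9 × 5 = 9.5 (a 5-minute window = 5 minutes).
The tenth arrival falls in the interval iff at least 10 events occur there: P(S_10 ≤ t) = P(N ≥ 10) = 1 − P(N ≤ 9) ≈ 0.4782.

0.4782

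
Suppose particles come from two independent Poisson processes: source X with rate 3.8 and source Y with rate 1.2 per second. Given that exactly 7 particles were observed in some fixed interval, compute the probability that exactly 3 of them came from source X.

Given the total, each event is independently from source X with probability p = λ_X/(λ_X+λ_Y) = 3.8/5 = 0.7600.
So K ~ Binomial(7, 3.8/5): P(K = 3) = C(7,3) · (3.8/5)^3 · (1.2/5)^4 ≈ 0.0510.

0.0510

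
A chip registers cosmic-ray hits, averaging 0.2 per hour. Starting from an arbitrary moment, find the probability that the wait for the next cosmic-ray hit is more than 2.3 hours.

The wait for the next event is exponential with rate λ = 0.2 per hour.
P(T > 2.3) = e^(−λt) = e^(−0.2 × 2.3) = e^(−0.46) ≈ 0.6313.

0.6313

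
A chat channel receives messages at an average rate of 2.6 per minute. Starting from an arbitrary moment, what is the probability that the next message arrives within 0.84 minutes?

Inter-arrival times are exponential with rate λ = 2.6 per minute.
P(T ≤ 0.84) = 1 − e^(−λt) = 1 − e^(−2.6 × 0.84) = 1 − e^(−2.184) ≈ 0.8874.

0.8874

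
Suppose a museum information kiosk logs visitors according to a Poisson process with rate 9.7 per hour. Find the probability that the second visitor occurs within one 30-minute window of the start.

Over the interval, μ = 9.7 × 0.5 = 4.85 (a 30-minute window = 0.5 hours).
The second arrival falls in the interval iff at least 2 events occur there: P(S_2 ≤ t) = P(N ≥ 2) = 1 − P(N ≤ 1) ≈ 0.9542.

0.9542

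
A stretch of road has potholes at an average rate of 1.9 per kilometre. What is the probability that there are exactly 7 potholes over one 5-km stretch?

0.1037

Over the interval, μ = 1.9 × 5 = 9.5 (a 5-km stretch = 5 kilometres).
P(N = 7) = e^(−μ) μ^7/7! = e^(−9.5) · 9.5^7/5040 ≈ 0.1037.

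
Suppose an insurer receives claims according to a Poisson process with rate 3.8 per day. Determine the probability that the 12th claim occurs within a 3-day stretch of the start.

0.4684

Over the interval, μ = 3.8 × 3 = 11.4 (a 3-day stretch = 3 days).
The 12th arrival falls in the interval iff at least 12 events occur there: P(S_12 ≤ t) = P(N ≥ 12) = 1 − P(N ≤ 11) ≈ 0.4684.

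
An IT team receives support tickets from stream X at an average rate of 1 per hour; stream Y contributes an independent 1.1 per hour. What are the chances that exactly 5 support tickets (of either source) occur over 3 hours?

0.1519

Independent Poisson processes superpose: combined rate λ = 1 + 1.1 = 2.1 per hour.
Over the interval, μ = 2.1 × 3 = 6.3 (3 hours).
P(N = 5) = e^(−6.3) · 6.3^5/5! ≈ 0.1519.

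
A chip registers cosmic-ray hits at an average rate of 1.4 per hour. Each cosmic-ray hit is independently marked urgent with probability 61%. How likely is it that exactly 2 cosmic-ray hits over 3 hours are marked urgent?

0.2532

Thinning: the cosmic-ray hits that are marked urgent themselves form a Poisson process with rate 0.61 × 1.4 = 0.854 per hour.
Over the interval, μ = 0.854 × 3 = 2.562 (3 hours).
P(N = 2) = e^(−2.562) · 2.562^2/2! ≈ 0.2532.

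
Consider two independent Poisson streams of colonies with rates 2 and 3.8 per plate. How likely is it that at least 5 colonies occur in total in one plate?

0.6873

Independent Poisson processes superpose: combined rate λ = 2 + 3.8 = 5.8 per plate.
So μ = 5.8.
P(N ≥ 5) = 1 − P(N ≤ 4) ≈ 0.6873.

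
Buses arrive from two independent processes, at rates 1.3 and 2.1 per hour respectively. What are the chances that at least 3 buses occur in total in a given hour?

0.6603

Independent Poisson processes superpose: combined rate λ = 1.3 + 2.1 = 3.4 per hour.
So μ = 3.4.
P(N ≥ 3) = 1 − P(N ≤ 2) ≈ 0.6603.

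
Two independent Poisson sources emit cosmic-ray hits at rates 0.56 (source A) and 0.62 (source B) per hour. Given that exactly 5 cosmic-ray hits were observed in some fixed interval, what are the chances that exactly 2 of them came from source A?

0.3267

Given the total, each event is independently from source A with probability p = λ_A/(λ_A+λ_B) = 0.56/1.18 ≈ 0.4746.
So K ~ Binomial(5, 0.56/1.18): P(K = 2) = C(5,2) · (0.56/1.18)^2 · (0.62/1.18)^3 ≈ 0.3267.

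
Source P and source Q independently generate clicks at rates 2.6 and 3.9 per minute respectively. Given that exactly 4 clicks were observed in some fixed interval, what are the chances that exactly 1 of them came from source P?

Given the total, each event is independently from source P with probability p = λ_P/(λ_P+λ_Q) = 2.6/6.5 = 0.4000.
So K ~ Binomial(4, 2.6/6.5): P(K = 1) = C(4,1) · (2.6/6.5)^1 · (3.9/6.5)^3 ≈ 0.3456.

0.3456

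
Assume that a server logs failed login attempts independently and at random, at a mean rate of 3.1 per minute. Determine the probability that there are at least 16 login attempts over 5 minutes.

Over the interval, μ = 3.1 × 5 = 15.5 (5 minutes).
P(N ≥ 16) = 1 − P(N ≤ 15) = 1 − Σ_{j=0}^{15} e^(−μ) μ^j/j! ≈ 0.4830.

0.4830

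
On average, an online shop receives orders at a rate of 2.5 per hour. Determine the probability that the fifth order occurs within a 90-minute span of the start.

Over the interval, μ = 2.5 × 1.5 = 3.75 (a 90-minute span = 1.5 hours).
The fifth arrival falls in the interval iff at least 5 events occur there: P(S_5 ≤ t) = P(N ≥ 5) = 1 − P(N ≤ 4) ≈ 0.3225.

0.3225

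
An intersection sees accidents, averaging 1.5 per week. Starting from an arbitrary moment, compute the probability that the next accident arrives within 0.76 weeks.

Inter-arrival times are exponential with rate λ = 1.5 per week.
P(T ≤ 0.76) = 1 − e^(−λt) = 1 − e^(−1.5 × 0.76) = 1 − e^(−1.14) ≈ 0.6802.

0.6802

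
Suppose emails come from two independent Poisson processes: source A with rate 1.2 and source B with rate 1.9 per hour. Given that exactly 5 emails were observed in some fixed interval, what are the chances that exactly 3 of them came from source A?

Given the total, each event is independently from source A with probability p = λ_A/(λ_A+λ_B) = 1.2/3.1 ≈ 0.3871.
So K ~ Binomial(5, 1.2/3.1): P(K = 3) = C(5,3) · (1.2/3.1)^3 · (1.9/3.1)^2 ≈ 0.2179.

0.2179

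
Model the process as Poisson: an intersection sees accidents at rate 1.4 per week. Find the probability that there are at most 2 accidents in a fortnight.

0.4695

Over the interval, μ = 1.4 × 2 = 2.8 (a fortnight = 2 weeks).
P(N ≤ 2) = Σ_{j=0}^{2} e^(−μ) μ^j/j! ≈ 0.4695.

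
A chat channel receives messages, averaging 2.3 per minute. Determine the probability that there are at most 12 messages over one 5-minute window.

0.6329

Over the interval, μ = 2.3 × 5 = 11.5 (a 5-minute window = 5 minutes).
P(N ≤ 12) = Σ_{j=0}^{12} e^(−μ) μ^j/j! ≈ 0.6329.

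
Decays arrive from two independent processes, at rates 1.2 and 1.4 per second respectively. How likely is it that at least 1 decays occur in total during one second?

0.9257

Independent Poisson processes superpose: combined rate λ = 1.2 + 1.4 = 2.6 per second.
So μ = 2.6.
P(N ≥ 1) = 1 − P(N ≤ 0) ≈ 0.9257.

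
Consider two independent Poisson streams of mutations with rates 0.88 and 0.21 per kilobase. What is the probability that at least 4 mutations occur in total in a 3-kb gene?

0.4130

Independent Poisson processes superpose: combined rate λ = 0.88 + 0.21 = 1.09 per kilobase.
Over the interval, μ = 1.09 × 3 = 3.27 (a 3-kb gene = 3 kilobases).
P(N ≥ 4) = 1 − P(N ≤ 3) ≈ 0.4130.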